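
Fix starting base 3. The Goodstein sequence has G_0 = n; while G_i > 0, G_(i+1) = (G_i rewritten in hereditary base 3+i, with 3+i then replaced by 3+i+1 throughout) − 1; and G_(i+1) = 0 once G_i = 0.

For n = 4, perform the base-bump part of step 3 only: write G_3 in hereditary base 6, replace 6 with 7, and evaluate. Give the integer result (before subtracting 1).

3

G_0=4  [base 3] 3 + 1  →[3↦4]→  4 + 1 = 5  −1 ⇒ G_1=4
G_1=4  [base 4] 4  →[4↦5]→  5 = 5  −1 ⇒ G_2=4
G_2=4  [base 5] 4  →[5↦6]→  4 = 4  −1 ⇒ G_3=3
G_3=3  [base 6] 3  →[6↦7]→  3 = 3  −1 ⇒ G_4=2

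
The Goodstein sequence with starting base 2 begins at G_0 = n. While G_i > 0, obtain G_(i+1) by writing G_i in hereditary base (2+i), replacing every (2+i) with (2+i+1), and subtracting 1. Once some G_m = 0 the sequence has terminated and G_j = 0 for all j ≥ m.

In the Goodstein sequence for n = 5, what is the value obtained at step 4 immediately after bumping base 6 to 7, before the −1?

(0) 5|_2 = 2^2 + 1 ↦ 3^3 + 1|_3 = 28 ⇒ 27
(1) 27|_3 = 3^3 ↦ 4^4|_4 = 256 ⇒ 255
(2) 255|_4 = 3·4^3 + 3·4^2 + 3·4 + 3 ↦ 3·5^3 + 3·5^2 + 3·5 + 3|_5 = 468 ⇒ 467
(3) 467|_5 = 3·5^3 + 3·5^2 + 3·5 + 2 ↦ 3·6^3 + 3·6^2 + 3·6 + 2|_6 = 776 ⇒ 775
(4) 775|_6 = 3·6^3 + 3·6^2 + 3·6 + 1 ↦ 3·7^3 + 3·7^2 + 3·7 + 1|_7 = 1198 ⇒ 1197

1198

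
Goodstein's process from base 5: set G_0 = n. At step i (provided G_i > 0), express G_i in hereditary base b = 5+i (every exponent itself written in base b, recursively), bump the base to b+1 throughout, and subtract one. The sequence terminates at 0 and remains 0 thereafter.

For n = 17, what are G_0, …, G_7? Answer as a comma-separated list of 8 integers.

17, 19, 21, 23, 24, 25, 26, 27

G_0=17  [base 5] 3·5 + 2  →[5↦6]→  3·6 + 2 = 20  −1 ⇒ G_1=19
G_1=19  [base 6] 3·6 + 1  →[6↦7]→  3·7 + 1 = 22  −1 ⇒ G_2=21
G_2=21  [base 7] 3·7  →[7↦8]→  3·8 = 24  −1 ⇒ G_3=23
G_3=23  [base 8] 2·8 + 7  →[8↦9]→  2·9 + 7 = 25  −1 ⇒ G_4=24
G_4=24  [base 9] 2·9 + 6  →[9↦10]→  2·10 + 6 = 26  −1 ⇒ G_5=25
G_5=25  [base 10] 2·10 + 5  →[10↦11]→  2·11 + 5 = 27  −1 ⇒ G_6=26
G_6=26  [base 11] 2·11 + 4  →[11↦12]→  2·12 + 4 = 28  −1 ⇒ G_7=27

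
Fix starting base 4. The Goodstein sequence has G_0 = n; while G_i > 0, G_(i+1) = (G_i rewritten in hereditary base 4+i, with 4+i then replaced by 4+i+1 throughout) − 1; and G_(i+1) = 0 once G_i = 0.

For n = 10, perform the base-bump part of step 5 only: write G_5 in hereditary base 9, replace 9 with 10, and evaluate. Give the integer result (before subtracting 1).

[0] 10 ≡ 2·4 + 2 (base 4). Lift 5: 12. −1: 11.
[1] 11 ≡ 2·5 + 1 (base 5). Lift 6: 13. −1: 12.
[2] 12 ≡ 2·6 (base 6). Lift 7: 14. −1: 13.
[3] 13 ≡ 7 + 6 (base 7). Lift 8: 14. −1: 13.
[4] 13 ≡ 8 + 5 (base 8). Lift 9: 14. −1: 13.
[5] 13 ≡ 9 + 4 (base 9). Lift 10: 14. −1: 13.

14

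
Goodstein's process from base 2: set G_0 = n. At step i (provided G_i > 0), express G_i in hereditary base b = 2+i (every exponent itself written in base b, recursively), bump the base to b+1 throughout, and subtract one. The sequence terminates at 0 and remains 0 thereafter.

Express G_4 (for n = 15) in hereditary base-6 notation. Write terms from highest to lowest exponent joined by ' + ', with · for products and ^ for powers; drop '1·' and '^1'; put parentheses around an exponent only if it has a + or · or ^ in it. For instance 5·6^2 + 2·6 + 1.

6^(6 + 1) + 6^6 + 1

step 0: 15 = 2^(2 + 1) + 2^2 + 2 + 1; sub 3 for 2: 3^(3 + 1) + 3^3 + 3 + 1; = 112; G_1 = 112−1 = 111
step 1: 111 = 3^(3 + 1) + 3^3 + 3; sub 4 for 3: 4^(4 + 1) + 4^4 + 4; = 1284; G_2 = 1284−1 = 1283
step 2: 1283 = 4^(4 + 1) + 4^4 + 3; sub 5 for 4: 5^(5 + 1) + 5^5 + 3; = 18753; G_3 = 18753−1 = 18752
step 3: 18752 = 5^(5 + 1) + 5^5 + 2; sub 6 for 5: 6^(6 + 1) + 6^6 + 2; = 326594; G_4 = 326594−1 = 326593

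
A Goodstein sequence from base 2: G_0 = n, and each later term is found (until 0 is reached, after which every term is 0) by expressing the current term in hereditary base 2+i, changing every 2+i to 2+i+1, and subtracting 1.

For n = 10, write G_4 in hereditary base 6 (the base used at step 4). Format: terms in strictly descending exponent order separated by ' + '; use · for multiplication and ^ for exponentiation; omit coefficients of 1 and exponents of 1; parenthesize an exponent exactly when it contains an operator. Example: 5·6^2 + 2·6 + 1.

5·6^6 + 5·6^5 + 5·6^4 + 5·6^3 + 5·6^2 + 5·6 + 5

G_0 = 10. HB_2(10) = 2^(2 + 1) + 2. Bump = 84. G_1 = 83.
G_1 = 83. HB_3(83) = 3^(3 + 1) + 2. Bump = 1026. G_2 = 1025.
G_2 = 1025. HB_4(1025) = 4^(4 + 1) + 1. Bump = 15626. G_3 = 15625.
G_3 = 15625. HB_5(15625) = 5^(5 + 1). Bump = 279936. G_4 = 279935.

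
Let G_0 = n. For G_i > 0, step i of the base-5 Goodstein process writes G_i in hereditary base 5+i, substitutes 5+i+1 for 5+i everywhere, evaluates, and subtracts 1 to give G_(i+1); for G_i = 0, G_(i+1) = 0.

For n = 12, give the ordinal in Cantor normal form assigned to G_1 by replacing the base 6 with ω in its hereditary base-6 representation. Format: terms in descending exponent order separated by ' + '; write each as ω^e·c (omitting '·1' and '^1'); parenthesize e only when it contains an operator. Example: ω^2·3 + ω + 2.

ω·2 + 1

i=0: 12 = 2·5 + 2 (b=5); 5→6: 2·6 + 2 = 14; 14−1 = 13
i=1: 13 = 2·6 + 1 (b=6); 6→7: 2·7 + 1 = 15; 15−1 = 14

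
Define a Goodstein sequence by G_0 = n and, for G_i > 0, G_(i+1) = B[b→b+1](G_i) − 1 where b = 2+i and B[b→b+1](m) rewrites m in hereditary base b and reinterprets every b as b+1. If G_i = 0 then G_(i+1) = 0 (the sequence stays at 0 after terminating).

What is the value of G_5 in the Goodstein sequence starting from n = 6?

(0) 6|_2 = 2^2 + 2 ↦ 3^3 + 3|_3 = 30 ⇒ 29
(1) 29|_3 = 3^3 + 2 ↦ 4^4 + 2|_4 = 258 ⇒ 257
(2) 257|_4 = 4^4 + 1 ↦ 5^5 + 1|_5 = 3126 ⇒ 3125
(3) 3125|_5 = 5^5 ↦ 6^6|_6 = 46656 ⇒ 46655
(4) 46655|_6 = 5·6^5 + 5·6^4 + 5·6^3 + 5·6^2 + 5·6 + 5 ↦ 5·7^5 + 5·7^4 + 5·7^3 + 5·7^2 + 5·7 + 5|_7 = 98040 ⇒ 98039

98039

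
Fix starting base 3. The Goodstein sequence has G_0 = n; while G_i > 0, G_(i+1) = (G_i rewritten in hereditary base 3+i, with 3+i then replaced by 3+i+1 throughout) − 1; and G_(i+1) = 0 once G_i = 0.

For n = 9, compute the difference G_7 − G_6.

step 0: 9 = 3^2; sub 4 for 3: 4^2; = 16; G_1 = 16−1 = 15
step 1: 15 = 3·4 + 3; sub 5 for 4: 3·5 + 3; = 18; G_2 = 18−1 = 17
step 2: 17 = 3·5 + 2; sub 6 for 5: 3·6 + 2; = 20; G_3 = 20−1 = 19
step 3: 19 = 3·6 + 1; sub 7 for 6: 3·7 + 1; = 22; G_4 = 22−1 = 21
step 4: 21 = 3·7; sub 8 for 7: 3·8; = 24; G_5 = 24−1 = 23
step 5: 23 = 2·8 + 7; sub 9 for 8: 2·9 + 7; = 25; G_6 = 25−1 = 24
step 6: 24 = 2·9 + 6; sub 10 for 9: 2·10 + 6; = 26; G_7 = 26−1 = 25

1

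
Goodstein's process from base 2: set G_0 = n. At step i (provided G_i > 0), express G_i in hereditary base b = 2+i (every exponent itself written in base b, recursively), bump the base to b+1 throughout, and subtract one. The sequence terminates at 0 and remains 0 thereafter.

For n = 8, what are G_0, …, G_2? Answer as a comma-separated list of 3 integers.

8, 80, 553

base 2: 8 = 2^(2 + 1); at 3: 3^(3 + 1) = 81; next = 80
base 3: 80 = 2·3^3 + 2·3^2 + 2·3 + 2; at 4: 2·4^4 + 2·4^2 + 2·4 + 2 = 554; next = 553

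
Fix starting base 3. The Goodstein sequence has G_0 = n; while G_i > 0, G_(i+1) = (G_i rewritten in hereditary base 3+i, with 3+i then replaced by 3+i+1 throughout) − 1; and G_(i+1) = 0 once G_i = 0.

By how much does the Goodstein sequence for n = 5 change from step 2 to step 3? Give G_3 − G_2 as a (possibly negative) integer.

step 0: 5 = 3 + 2; sub 4 for 3: 4 + 2; = 6; G_1 = 6−1 = 5
step 1: 5 = 4 + 1; sub 5 for 4: 5 + 1; = 6; G_2 = 6−1 = 5
step 2: 5 = 5; sub 6 for 5: 6; = 6; G_3 = 6−1 = 5

0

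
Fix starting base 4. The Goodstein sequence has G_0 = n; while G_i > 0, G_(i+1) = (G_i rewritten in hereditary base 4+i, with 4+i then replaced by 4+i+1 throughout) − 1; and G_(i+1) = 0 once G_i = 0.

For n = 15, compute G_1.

[0] 15 ≡ 3·4 + 3 (base 4). Lift 5: 18. −1: 17.
[1] 17 ≡ 3·5 + 2 (base 5). Lift 6: 20. −1: 19.

17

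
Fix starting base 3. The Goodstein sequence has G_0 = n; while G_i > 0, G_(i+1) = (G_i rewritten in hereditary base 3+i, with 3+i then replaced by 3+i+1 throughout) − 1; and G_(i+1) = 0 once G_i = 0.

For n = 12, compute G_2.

step 0: 12 = 3^2 + 3; sub 4 for 3: 4^2 + 4; = 20; G_1 = 20−1 = 19
step 1: 19 = 4^2 + 3; sub 5 for 4: 5^2 + 3; = 28; G_2 = 28−1 = 27
step 2: 27 = 5^2 + 2; sub 6 for 5: 6^2 + 2; = 38; G_3 = 38−1 = 37

27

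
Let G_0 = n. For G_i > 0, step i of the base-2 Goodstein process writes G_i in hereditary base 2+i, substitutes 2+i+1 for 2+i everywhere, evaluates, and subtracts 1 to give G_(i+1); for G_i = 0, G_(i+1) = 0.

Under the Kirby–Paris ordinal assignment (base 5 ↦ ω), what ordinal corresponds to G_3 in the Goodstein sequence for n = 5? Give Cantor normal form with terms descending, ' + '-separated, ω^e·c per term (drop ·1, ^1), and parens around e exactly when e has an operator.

ω^3·3 + ω^2·3 + ω·3 + 2

[0] 5 ≡ 2^2 + 1 (base 2). Lift 3: 28. −1: 27.
[1] 27 ≡ 3^3 (base 3). Lift 4: 256. −1: 255.
[2] 255 ≡ 3·4^3 + 3·4^2 + 3·4 + 3 (base 4). Lift 5: 468. −1: 467.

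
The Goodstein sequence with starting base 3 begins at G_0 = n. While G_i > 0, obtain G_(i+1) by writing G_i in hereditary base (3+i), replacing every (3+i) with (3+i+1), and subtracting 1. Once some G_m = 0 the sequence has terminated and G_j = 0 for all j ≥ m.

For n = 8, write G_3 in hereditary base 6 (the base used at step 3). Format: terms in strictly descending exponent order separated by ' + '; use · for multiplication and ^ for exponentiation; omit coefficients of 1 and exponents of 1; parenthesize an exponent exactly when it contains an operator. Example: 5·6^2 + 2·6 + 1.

6 + 5

G_0=8  [base 3] 2·3 + 2  →[3↦4]→  2·4 + 2 = 10  −1 ⇒ G_1=9
G_1=9  [base 4] 2·4 + 1  →[4↦5]→  2·5 + 1 = 11  −1 ⇒ G_2=10
G_2=10  [base 5] 2·5  →[5↦6]→  2·6 = 12  −1 ⇒ G_3=11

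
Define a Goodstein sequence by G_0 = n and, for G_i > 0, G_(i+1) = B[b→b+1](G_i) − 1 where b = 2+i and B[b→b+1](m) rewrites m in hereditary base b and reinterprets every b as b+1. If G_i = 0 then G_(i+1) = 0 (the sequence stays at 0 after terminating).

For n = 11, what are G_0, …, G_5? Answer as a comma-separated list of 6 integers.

11, 84, 1027, 15627, 279937, 5764801

i=0: 11 = 2^(2 + 1) + 2 + 1 (b=2); 2→3: 3^(3 + 1) + 3 + 1 = 85; 85−1 = 84
i=1: 84 = 3^(3 + 1) + 3 (b=3); 3→4: 4^(4 + 1) + 4 = 1028; 1028−1 = 1027
i=2: 1027 = 4^(4 + 1) + 3 (b=4); 4→5: 5^(5 + 1) + 3 = 15628; 15628−1 = 15627
i=3: 15627 = 5^(5 + 1) + 2 (b=5); 5→6: 6^(6 + 1) + 2 = 279938; 279938−1 = 279937
i=4: 279937 = 6^(6 + 1) + 1 (b=6); 6→7: 7^(7 + 1) + 1 = 5764802; 5764802−1 = 5764801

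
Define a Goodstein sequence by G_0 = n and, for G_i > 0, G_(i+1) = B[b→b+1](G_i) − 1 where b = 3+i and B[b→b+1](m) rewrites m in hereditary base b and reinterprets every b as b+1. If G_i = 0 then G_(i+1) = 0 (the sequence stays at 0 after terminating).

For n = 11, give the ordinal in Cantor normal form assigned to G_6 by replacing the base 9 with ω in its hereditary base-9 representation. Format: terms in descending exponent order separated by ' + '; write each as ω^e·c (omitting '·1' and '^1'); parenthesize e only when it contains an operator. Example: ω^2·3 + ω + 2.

[0] 11 ≡ 3^2 + 2 (base 3). Lift 4: 18. −1: 17.
[1] 17 ≡ 4^2 + 1 (base 4). Lift 5: 26. −1: 25.
[2] 25 ≡ 5^2 (base 5). Lift 6: 36. −1: 35.
[3] 35 ≡ 5·6 + 5 (base 6). Lift 7: 40. −1: 39.
[4] 39 ≡ 5·7 + 4 (base 7). Lift 8: 44. −1: 43.
[5] 43 ≡ 5·8 + 3 (base 8). Lift 9: 48. −1: 47.

ω·5 + 2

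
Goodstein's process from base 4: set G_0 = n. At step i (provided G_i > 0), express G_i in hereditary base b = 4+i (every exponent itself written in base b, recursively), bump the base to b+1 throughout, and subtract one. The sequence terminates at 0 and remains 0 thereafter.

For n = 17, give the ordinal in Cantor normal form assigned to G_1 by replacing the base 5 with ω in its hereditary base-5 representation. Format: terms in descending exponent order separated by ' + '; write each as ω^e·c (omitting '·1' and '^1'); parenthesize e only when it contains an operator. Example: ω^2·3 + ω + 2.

ω^2

G_0 = 17. HB_4(17) = 4^2 + 1. Bump = 26. G_1 = 25.
G_1 = 25. HB_5(25) = 5^2. Bump = 36. G_2 = 35.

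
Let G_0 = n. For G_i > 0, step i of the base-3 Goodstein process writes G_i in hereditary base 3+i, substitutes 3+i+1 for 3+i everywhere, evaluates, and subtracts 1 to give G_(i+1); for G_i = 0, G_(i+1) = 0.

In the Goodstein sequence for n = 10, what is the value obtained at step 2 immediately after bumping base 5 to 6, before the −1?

i=0: 10 = 3^2 + 1 (b=3); 3→4: 4^2 + 1 = 17; 17−1 = 16
i=1: 16 = 4^2 (b=4); 4→5: 5^2 = 25; 25−1 = 24
i=2: 24 = 4·5 + 4 (b=5); 5→6: 4·6 + 4 = 28; 28−1 = 27

28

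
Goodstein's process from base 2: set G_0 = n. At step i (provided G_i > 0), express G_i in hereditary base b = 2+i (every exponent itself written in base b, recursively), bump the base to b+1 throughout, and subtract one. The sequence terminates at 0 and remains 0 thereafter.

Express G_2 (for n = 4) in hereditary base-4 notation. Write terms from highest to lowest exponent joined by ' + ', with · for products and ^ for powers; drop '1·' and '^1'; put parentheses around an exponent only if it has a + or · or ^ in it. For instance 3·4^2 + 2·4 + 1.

4 —HB2→ 2^2 —bump→ 3^3 = 27 —(−1)→ 26
26 —HB3→ 2·3^2 + 2·3 + 2 —bump→ 2·4^2 + 2·4 + 2 = 42 —(−1)→ 41
41 —HB4→ 2·4^2 + 2·4 + 1 —bump→ 2·5^2 + 2·5 + 1 = 61 —(−1)→ 60

2·4^2 + 2·4 + 1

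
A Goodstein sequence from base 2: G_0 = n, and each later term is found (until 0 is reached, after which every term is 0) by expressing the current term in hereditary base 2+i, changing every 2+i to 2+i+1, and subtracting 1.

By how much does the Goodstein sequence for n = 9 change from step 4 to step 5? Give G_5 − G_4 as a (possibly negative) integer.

base 2: 9 = 2^(2 + 1) + 1; at 3: 3^(3 + 1) + 1 = 82; next = 81
base 3: 81 = 3^(3 + 1); at 4: 4^(4 + 1) = 1024; next = 1023
base 4: 1023 = 3·4^4 + 3·4^3 + 3·4^2 + 3·4 + 3; at 5: 3·5^5 + 3·5^3 + 3·5^2 + 3·5 + 3 = 9843; next = 9842
base 5: 9842 = 3·5^5 + 3·5^3 + 3·5^2 + 3·5 + 2; at 6: 3·6^6 + 3·6^3 + 3·6^2 + 3·6 + 2 = 140744; next = 140743
base 6: 140743 = 3·6^6 + 3·6^3 + 3·6^2 + 3·6 + 1; at 7: 3·7^7 + 3·7^3 + 3·7^2 + 3·7 + 1 = 2471827; next = 2471826

2331083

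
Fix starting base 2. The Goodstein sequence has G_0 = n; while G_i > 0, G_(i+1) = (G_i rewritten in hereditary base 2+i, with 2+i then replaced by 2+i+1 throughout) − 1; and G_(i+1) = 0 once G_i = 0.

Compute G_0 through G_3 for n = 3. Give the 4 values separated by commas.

3, 3, 3, 2

3 —HB2→ 2 + 1 —bump→ 3 + 1 = 4 —(−1)→ 3
3 —HB3→ 3 —bump→ 4 = 4 —(−1)→ 3
3 —HB4→ 3 —bump→ 3 = 3 —(−1)→ 2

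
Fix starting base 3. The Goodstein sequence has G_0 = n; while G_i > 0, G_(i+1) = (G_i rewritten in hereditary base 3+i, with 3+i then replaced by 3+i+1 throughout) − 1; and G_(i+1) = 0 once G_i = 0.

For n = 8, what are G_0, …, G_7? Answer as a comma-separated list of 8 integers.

8 —HB3→ 2·3 + 2 —bump→ 2·4 + 2 = 10 —(−1)→ 9
9 —HB4→ 2·4 + 1 —bump→ 2·5 + 1 = 11 —(−1)→ 10
10 —HB5→ 2·5 —bump→ 2·6 = 12 —(−1)→ 11
11 —HB6→ 6 + 5 —bump→ 7 + 5 = 12 —(−1)→ 11
11 —HB7→ 7 + 4 —bump→ 8 + 4 = 12 —(−1)→ 11
11 —HB8→ 8 + 3 —bump→ 9 + 3 = 12 —(−1)→ 11
11 —HB9→ 9 + 2 —bump→ 10 + 2 = 12 —(−1)→ 11

8, 9, 10, 11, 11, 11, 11, 11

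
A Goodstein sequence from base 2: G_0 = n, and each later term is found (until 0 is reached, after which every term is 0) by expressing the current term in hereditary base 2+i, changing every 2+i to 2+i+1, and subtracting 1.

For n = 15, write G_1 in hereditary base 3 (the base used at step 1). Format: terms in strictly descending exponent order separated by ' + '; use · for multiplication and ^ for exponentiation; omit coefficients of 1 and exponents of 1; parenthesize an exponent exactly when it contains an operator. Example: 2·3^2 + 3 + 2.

3^(3 + 1) + 3^3 + 3

15 —HB2→ 2^(2 + 1) + 2^2 + 2 + 1 —bump→ 3^(3 + 1) + 3^3 + 3 + 1 = 112 —(−1)→ 111
111 —HB3→ 3^(3 + 1) + 3^3 + 3 —bump→ 4^(4 + 1) + 4^4 + 4 = 1284 —(−1)→ 1283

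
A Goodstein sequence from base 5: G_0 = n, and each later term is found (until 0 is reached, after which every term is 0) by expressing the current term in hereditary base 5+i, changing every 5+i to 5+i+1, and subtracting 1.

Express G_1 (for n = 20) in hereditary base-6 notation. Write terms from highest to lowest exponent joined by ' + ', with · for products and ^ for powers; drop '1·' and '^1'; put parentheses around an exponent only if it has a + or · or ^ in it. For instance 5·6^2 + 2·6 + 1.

G_0=20  [base 5] 4·5  →[5↦6]→  4·6 = 24  −1 ⇒ G_1=23
G_1=23  [base 6] 3·6 + 5  →[6↦7]→  3·7 + 5 = 26  −1 ⇒ G_2=25

3·6 + 5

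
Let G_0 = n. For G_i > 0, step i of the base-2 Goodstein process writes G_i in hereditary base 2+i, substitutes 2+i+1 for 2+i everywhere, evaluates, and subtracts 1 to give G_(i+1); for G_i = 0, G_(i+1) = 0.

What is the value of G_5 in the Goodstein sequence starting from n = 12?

i=0: 12 = 2^(2 + 1) + 2^2 (b=2); 2→3: 3^(3 + 1) + 3^3 = 108; 108−1 = 107
i=1: 107 = 3^(3 + 1) + 2·3^2 + 2·3 + 2 (b=3); 3→4: 4^(4 + 1) + 2·4^2 + 2·4 + 2 = 1066; 1066−1 = 1065
i=2: 1065 = 4^(4 + 1) + 2·4^2 + 2·4 + 1 (b=4); 4→5: 5^(5 + 1) + 2·5^2 + 2·5 + 1 = 15686; 15686−1 = 15685
i=3: 15685 = 5^(5 + 1) + 2·5^2 + 2·5 (b=5); 5→6: 6^(6 + 1) + 2·6^2 + 2·6 = 280020; 280020−1 = 280019
i=4: 280019 = 6^(6 + 1) + 2·6^2 + 6 + 5 (b=6); 6→7: 7^(7 + 1) + 2·7^2 + 7 + 5 = 5764911; 5764911−1 = 5764910
i=5: 5764910 = 7^(7 + 1) + 2·7^2 + 7 + 4 (b=7); 7→8: 8^(8 + 1) + 2·8^2 + 8 + 4 = 134217868; 134217868−1 = 134217867

5764910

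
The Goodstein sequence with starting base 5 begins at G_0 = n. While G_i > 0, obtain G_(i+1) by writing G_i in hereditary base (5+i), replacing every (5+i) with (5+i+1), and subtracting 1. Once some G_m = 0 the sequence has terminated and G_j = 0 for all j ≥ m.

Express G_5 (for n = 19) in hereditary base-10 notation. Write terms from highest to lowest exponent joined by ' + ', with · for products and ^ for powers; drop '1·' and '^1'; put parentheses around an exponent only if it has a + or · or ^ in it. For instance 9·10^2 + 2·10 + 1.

step 0: 19 = 3·5 + 4; sub 6 for 5: 3·6 + 4; = 22; G_1 = 22−1 = 21
step 1: 21 = 3·6 + 3; sub 7 for 6: 3·7 + 3; = 24; G_2 = 24−1 = 23
step 2: 23 = 3·7 + 2; sub 8 for 7: 3·8 + 2; = 26; G_3 = 26−1 = 25
step 3: 25 = 3·8 + 1; sub 9 for 8: 3·9 + 1; = 28; G_4 = 28−1 = 27
step 4: 27 = 3·9; sub 10 for 9: 3·10; = 30; G_5 = 30−1 = 29

2·10 + 9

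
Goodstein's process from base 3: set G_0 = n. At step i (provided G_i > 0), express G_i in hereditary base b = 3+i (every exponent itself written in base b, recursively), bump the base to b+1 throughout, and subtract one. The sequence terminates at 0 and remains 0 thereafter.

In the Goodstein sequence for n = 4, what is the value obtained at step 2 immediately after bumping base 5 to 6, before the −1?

4

i=0: 4 = 3 + 1 (b=3); 3→4: 4 + 1 = 5; 5−1 = 4
i=1: 4 = 4 (b=4); 4→5: 5 = 5; 5−1 = 4
i=2: 4 = 4 (b=5); 5→6: 4 = 4; 4−1 = 3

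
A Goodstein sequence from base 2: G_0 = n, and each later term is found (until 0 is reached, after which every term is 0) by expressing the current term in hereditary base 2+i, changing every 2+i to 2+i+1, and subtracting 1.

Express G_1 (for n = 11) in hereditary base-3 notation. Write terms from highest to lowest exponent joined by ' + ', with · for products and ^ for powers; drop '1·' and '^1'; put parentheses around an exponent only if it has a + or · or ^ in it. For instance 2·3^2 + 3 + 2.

3^(3 + 1) + 3

(0) 11|_2 = 2^(2 + 1) + 2 + 1 ↦ 3^(3 + 1) + 3 + 1|_3 = 85 ⇒ 84
(1) 84|_3 = 3^(3 + 1) + 3 ↦ 4^(4 + 1) + 4|_4 = 1028 ⇒ 1027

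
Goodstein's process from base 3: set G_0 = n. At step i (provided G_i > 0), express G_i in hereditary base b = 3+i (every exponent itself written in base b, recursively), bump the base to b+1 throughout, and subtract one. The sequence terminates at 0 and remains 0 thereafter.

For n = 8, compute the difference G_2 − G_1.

1

[0] 8 ≡ 2·3 + 2 (base 3). Lift 4: 10. −1: 9.
[1] 9 ≡ 2·4 + 1 (base 4). Lift 5: 11. −1: 10.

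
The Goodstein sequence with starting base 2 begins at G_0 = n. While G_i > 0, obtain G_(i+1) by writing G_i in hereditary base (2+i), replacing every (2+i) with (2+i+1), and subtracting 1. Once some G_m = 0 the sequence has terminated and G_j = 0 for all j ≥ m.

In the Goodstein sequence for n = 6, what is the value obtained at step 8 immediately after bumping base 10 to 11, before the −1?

885776

G_0 = 6. HB_2(6) = 2^2 + 2. Bump = 30. G_1 = 29.
G_1 = 29. HB_3(29) = 3^3 + 2. Bump = 258. G_2 = 257.
G_2 = 257. HB_4(257) = 4^4 + 1. Bump = 3126. G_3 = 3125.
G_3 = 3125. HB_5(3125) = 5^5. Bump = 46656. G_4 = 46655.
G_4 = 46655. HB_6(46655) = 5·6^5 + 5·6^4 + 5·6^3 + 5·6^2 + 5·6 + 5. Bump = 98040. G_5 = 98039.
G_5 = 98039. HB_7(98039) = 5·7^5 + 5·7^4 + 5·7^3 + 5·7^2 + 5·7 + 4. Bump = 187244. G_6 = 187243.
G_6 = 187243. HB_8(187243) = 5·8^5 + 5·8^4 + 5·8^3 + 5·8^2 + 5·8 + 3. Bump = 332148. G_7 = 332147.
G_7 = 332147. HB_9(332147) = 5·9^5 + 5·9^4 + 5·9^3 + 5·9^2 + 5·9 + 2. Bump = 555552. G_8 = 555551.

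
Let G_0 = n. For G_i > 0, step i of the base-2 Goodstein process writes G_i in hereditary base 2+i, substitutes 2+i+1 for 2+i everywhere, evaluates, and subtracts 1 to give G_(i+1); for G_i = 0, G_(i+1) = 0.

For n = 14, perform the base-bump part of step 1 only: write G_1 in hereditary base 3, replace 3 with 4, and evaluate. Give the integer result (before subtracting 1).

1282

14 —HB2→ 2^(2 + 1) + 2^2 + 2 —bump→ 3^(3 + 1) + 3^3 + 3 = 111 —(−1)→ 110
110 —HB3→ 3^(3 + 1) + 3^3 + 2 —bump→ 4^(4 + 1) + 4^4 + 2 = 1282 —(−1)→ 1281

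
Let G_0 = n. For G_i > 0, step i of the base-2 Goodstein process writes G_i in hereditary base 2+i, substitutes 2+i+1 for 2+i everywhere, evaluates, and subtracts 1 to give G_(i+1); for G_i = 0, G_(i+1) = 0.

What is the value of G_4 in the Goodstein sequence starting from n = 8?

step 0: 8 = 2^(2 + 1); sub 3 for 2: 3^(3 + 1); = 81; G_1 = 81−1 = 80
step 1: 80 = 2·3^3 + 2·3^2 + 2·3 + 2; sub 4 for 3: 2·4^4 + 2·4^2 + 2·4 + 2; = 554; G_2 = 554−1 = 553
step 2: 553 = 2·4^4 + 2·4^2 + 2·4 + 1; sub 5 for 4: 2·5^5 + 2·5^2 + 2·5 + 1; = 6311; G_3 = 6311−1 = 6310
step 3: 6310 = 2·5^5 + 2·5^2 + 2·5; sub 6 for 5: 2·6^6 + 2·6^2 + 2·6; = 93396; G_4 = 93396−1 = 93395
step 4: 93395 = 2·6^6 + 2·6^2 + 6 + 5; sub 7 for 6: 2·7^7 + 2·7^2 + 7 + 5; = 1647196; G_5 = 1647196−1 = 1647195

93395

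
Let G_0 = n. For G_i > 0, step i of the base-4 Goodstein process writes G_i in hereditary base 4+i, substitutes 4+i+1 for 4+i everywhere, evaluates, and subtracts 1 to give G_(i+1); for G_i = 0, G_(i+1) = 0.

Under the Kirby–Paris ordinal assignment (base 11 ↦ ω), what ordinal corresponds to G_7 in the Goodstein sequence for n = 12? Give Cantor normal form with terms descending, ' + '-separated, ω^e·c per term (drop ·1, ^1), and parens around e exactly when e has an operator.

G_0=12  [base 4] 3·4  →[4↦5]→  3·5 = 15  −1 ⇒ G_1=14
G_1=14  [base 5] 2·5 + 4  →[5↦6]→  2·6 + 4 = 16  −1 ⇒ G_2=15
G_2=15  [base 6] 2·6 + 3  →[6↦7]→  2·7 + 3 = 17  −1 ⇒ G_3=16
G_3=16  [base 7] 2·7 + 2  →[7↦8]→  2·8 + 2 = 18  −1 ⇒ G_4=17
G_4=17  [base 8] 2·8 + 1  →[8↦9]→  2·9 + 1 = 19  −1 ⇒ G_5=18
G_5=18  [base 9] 2·9  →[9↦10]→  2·10 = 20  −1 ⇒ G_6=19
G_6=19  [base 10] 10 + 9  →[10↦11]→  11 + 9 = 20  −1 ⇒ G_7=19
G_7=19  [base 11] 11 + 8  →[11↦12]→  12 + 8 = 20  −1 ⇒ G_8=19

ω + 8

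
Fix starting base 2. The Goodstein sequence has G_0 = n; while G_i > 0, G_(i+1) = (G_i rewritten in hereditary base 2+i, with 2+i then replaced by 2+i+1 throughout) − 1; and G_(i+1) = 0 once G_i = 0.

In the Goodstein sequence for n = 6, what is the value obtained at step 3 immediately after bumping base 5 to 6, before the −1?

46656

G_0=6  [base 2] 2^2 + 2  →[2↦3]→  3^3 + 3 = 30  −1 ⇒ G_1=29
G_1=29  [base 3] 3^3 + 2  →[3↦4]→  4^4 + 2 = 258  −1 ⇒ G_2=257
G_2=257  [base 4] 4^4 + 1  →[4↦5]→  5^5 + 1 = 3126  −1 ⇒ G_3=3125
G_3=3125  [base 5] 5^5  →[5↦6]→  6^6 = 46656  −1 ⇒ G_4=46655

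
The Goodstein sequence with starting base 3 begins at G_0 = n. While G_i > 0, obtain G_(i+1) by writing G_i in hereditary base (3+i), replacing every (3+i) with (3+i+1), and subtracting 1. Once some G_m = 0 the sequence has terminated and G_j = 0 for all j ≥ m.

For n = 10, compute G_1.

16

base 3: 10 = 3^2 + 1; at 4: 4^2 + 1 = 17; next = 16
base 4: 16 = 4^2; at 5: 5^2 = 25; next = 24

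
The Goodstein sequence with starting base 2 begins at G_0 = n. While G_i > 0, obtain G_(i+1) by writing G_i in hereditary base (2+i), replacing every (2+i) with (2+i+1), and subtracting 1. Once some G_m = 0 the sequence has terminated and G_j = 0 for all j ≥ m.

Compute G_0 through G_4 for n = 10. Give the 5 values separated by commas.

10, 83, 1025, 15625, 279935

(0) 10|_2 = 2^(2 + 1) + 2 ↦ 3^(3 + 1) + 3|_3 = 84 ⇒ 83
(1) 83|_3 = 3^(3 + 1) + 2 ↦ 4^(4 + 1) + 2|_4 = 1026 ⇒ 1025
(2) 1025|_4 = 4^(4 + 1) + 1 ↦ 5^(5 + 1) + 1|_5 = 15626 ⇒ 15625
(3) 15625|_5 = 5^(5 + 1) ↦ 6^(6 + 1)|_6 = 279936 ⇒ 279935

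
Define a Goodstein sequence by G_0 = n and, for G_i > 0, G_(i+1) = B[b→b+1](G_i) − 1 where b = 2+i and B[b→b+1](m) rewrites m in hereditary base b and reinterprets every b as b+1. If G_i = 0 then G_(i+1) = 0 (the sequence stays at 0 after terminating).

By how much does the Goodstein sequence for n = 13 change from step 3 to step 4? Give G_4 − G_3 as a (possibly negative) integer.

(0) 13|_2 = 2^(2 + 1) + 2^2 + 1 ↦ 3^(3 + 1) + 3^3 + 1|_3 = 109 ⇒ 108
(1) 108|_3 = 3^(3 + 1) + 3^3 ↦ 4^(4 + 1) + 4^4|_4 = 1280 ⇒ 1279
(2) 1279|_4 = 4^(4 + 1) + 3·4^3 + 3·4^2 + 3·4 + 3 ↦ 5^(5 + 1) + 3·5^3 + 3·5^2 + 3·5 + 3|_5 = 16093 ⇒ 16092
(3) 16092|_5 = 5^(5 + 1) + 3·5^3 + 3·5^2 + 3·5 + 2 ↦ 6^(6 + 1) + 3·6^3 + 3·6^2 + 3·6 + 2|_6 = 280712 ⇒ 280711

264619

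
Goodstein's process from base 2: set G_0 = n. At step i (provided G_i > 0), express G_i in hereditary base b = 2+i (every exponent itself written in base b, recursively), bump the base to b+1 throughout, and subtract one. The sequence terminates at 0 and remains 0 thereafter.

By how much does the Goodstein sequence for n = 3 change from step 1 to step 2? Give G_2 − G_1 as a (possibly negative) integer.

0

3 —HB2→ 2 + 1 —bump→ 3 + 1 = 4 —(−1)→ 3
3 —HB3→ 3 —bump→ 4 = 4 —(−1)→ 3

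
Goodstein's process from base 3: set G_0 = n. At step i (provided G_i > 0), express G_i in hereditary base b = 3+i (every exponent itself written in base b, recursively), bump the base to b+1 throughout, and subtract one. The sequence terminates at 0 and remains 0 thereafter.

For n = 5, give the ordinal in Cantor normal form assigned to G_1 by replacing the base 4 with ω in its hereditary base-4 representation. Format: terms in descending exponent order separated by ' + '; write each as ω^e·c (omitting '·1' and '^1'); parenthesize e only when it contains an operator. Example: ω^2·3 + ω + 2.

(0) 5|_3 = 3 + 2 ↦ 4 + 2|_4 = 6 ⇒ 5
(1) 5|_4 = 4 + 1 ↦ 5 + 1|_5 = 6 ⇒ 5

ω + 1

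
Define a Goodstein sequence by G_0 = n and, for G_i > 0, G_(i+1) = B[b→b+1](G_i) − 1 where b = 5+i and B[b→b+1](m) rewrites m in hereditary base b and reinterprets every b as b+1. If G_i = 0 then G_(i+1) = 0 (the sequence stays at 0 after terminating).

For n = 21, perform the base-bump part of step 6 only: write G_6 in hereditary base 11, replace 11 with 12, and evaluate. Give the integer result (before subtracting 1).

step 0: 21 = 4·5 + 1; sub 6 for 5: 4·6 + 1; = 25; G_1 = 25−1 = 24
step 1: 24 = 4·6; sub 7 for 6: 4·7; = 28; G_2 = 28−1 = 27
step 2: 27 = 3·7 + 6; sub 8 for 7: 3·8 + 6; = 30; G_3 = 30−1 = 29
step 3: 29 = 3·8 + 5; sub 9 for 8: 3·9 + 5; = 32; G_4 = 32−1 = 31
step 4: 31 = 3·9 + 4; sub 10 for 9: 3·10 + 4; = 34; G_5 = 34−1 = 33
step 5: 33 = 3·10 + 3; sub 11 for 10: 3·11 + 3; = 36; G_6 = 36−1 = 35
step 6: 35 = 3·11 + 2; sub 12 for 11: 3·12 + 2; = 38; G_7 = 38−1 = 37

38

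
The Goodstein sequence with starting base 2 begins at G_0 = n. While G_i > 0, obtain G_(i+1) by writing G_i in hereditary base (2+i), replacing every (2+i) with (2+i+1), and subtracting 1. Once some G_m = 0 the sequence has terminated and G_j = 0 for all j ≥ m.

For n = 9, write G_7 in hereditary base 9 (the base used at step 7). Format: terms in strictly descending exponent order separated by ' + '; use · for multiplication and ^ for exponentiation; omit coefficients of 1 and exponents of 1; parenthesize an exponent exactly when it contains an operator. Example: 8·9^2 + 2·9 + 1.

3·9^9 + 3·9^3 + 3·9^2 + 2·9 + 6

G_0=9  [base 2] 2^(2 + 1) + 1  →[2↦3]→  3^(3 + 1) + 1 = 82  −1 ⇒ G_1=81
G_1=81  [base 3] 3^(3 + 1)  →[3↦4]→  4^(4 + 1) = 1024  −1 ⇒ G_2=1023
G_2=1023  [base 4] 3·4^4 + 3·4^3 + 3·4^2 + 3·4 + 3  →[4↦5]→  3·5^5 + 3·5^3 + 3·5^2 + 3·5 + 3 = 9843  −1 ⇒ G_3=9842
G_3=9842  [base 5] 3·5^5 + 3·5^3 + 3·5^2 + 3·5 + 2  →[5↦6]→  3·6^6 + 3·6^3 + 3·6^2 + 3·6 + 2 = 140744  −1 ⇒ G_4=140743
G_4=140743  [base 6] 3·6^6 + 3·6^3 + 3·6^2 + 3·6 + 1  →[6↦7]→  3·7^7 + 3·7^3 + 3·7^2 + 3·7 + 1 = 2471827  −1 ⇒ G_5=2471826
G_5=2471826  [base 7] 3·7^7 + 3·7^3 + 3·7^2 + 3·7  →[7↦8]→  3·8^8 + 3·8^3 + 3·8^2 + 3·8 = 50333400  −1 ⇒ G_6=50333399
G_6=50333399  [base 8] 3·8^8 + 3·8^3 + 3·8^2 + 2·8 + 7  →[8↦9]→  3·9^9 + 3·9^3 + 3·9^2 + 2·9 + 7 = 1162263922  −1 ⇒ G_7=1162263921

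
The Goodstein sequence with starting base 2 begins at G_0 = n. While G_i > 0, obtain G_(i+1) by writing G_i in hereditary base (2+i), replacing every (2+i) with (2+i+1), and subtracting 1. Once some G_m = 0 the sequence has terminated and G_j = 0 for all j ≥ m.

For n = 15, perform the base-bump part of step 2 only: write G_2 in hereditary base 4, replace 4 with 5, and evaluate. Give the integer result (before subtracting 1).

18753

base 2: 15 = 2^(2 + 1) + 2^2 + 2 + 1; at 3: 3^(3 + 1) + 3^3 + 3 + 1 = 112; next = 111
base 3: 111 = 3^(3 + 1) + 3^3 + 3; at 4: 4^(4 + 1) + 4^4 + 4 = 1284; next = 1283
base 4: 1283 = 4^(4 + 1) + 4^4 + 3; at 5: 5^(5 + 1) + 5^5 + 3 = 18753; next = 18752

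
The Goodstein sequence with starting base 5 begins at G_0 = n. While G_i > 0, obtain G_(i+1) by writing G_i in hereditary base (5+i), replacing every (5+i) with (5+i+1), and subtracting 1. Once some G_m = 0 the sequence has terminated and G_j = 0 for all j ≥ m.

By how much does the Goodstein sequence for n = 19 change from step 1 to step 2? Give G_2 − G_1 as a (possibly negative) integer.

2

[0] 19 ≡ 3·5 + 4 (base 5). Lift 6: 22. −1: 21.
[1] 21 ≡ 3·6 + 3 (base 6). Lift 7: 24. −1: 23.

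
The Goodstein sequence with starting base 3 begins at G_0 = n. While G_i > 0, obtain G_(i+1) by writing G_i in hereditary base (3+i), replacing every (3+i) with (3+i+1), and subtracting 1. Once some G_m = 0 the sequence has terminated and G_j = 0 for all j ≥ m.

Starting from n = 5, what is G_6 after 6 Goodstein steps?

2

base 3: 5 = 3 + 2; at 4: 4 + 2 = 6; next = 5
base 4: 5 = 4 + 1; at 5: 5 + 1 = 6; next = 5
base 5: 5 = 5; at 6: 6 = 6; next = 5
base 6: 5 = 5; at 7: 5 = 5; next = 4
base 7: 4 = 4; at 8: 4 = 4; next = 3
base 8: 3 = 3; at 9: 3 = 3; next = 2
base 9: 2 = 2; at 10: 2 = 2; next = 1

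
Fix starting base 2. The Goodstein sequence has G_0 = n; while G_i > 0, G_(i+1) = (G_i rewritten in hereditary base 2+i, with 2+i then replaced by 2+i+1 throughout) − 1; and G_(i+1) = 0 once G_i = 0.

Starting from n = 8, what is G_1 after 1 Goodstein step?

80

G_0=8  [base 2] 2^(2 + 1)  →[2↦3]→  3^(3 + 1) = 81  −1 ⇒ G_1=80
G_1=80  [base 3] 2·3^3 + 2·3^2 + 2·3 + 2  →[3↦4]→  2·4^4 + 2·4^2 + 2·4 + 2 = 554  −1 ⇒ G_2=553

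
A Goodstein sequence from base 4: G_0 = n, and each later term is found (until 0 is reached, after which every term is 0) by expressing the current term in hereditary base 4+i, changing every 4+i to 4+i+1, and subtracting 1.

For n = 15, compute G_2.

19

base 4: 15 = 3·4 + 3; at 5: 3·5 + 3 = 18; next = 17
base 5: 17 = 3·5 + 2; at 6: 3·6 + 2 = 20; next = 19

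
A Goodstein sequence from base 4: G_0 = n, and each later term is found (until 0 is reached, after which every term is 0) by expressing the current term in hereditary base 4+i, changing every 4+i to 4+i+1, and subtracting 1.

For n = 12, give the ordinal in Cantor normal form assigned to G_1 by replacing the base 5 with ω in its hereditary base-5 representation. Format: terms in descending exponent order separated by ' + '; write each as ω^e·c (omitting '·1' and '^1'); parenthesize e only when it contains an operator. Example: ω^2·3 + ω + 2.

ω·2 + 4

[0] 12 ≡ 3·4 (base 4). Lift 5: 15. −1: 14.
[1] 14 ≡ 2·5 + 4 (base 5). Lift 6: 16. −1: 15.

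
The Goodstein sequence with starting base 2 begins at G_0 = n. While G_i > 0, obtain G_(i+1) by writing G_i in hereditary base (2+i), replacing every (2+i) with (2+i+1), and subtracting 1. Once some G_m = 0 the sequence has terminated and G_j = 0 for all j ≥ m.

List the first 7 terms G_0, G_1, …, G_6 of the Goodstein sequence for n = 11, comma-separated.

11, 84, 1027, 15627, 279937, 5764801, 134217727

(0) 11|_2 = 2^(2 + 1) + 2 + 1 ↦ 3^(3 + 1) + 3 + 1|_3 = 85 ⇒ 84
(1) 84|_3 = 3^(3 + 1) + 3 ↦ 4^(4 + 1) + 4|_4 = 1028 ⇒ 1027
(2) 1027|_4 = 4^(4 + 1) + 3 ↦ 5^(5 + 1) + 3|_5 = 15628 ⇒ 15627
(3) 15627|_5 = 5^(5 + 1) + 2 ↦ 6^(6 + 1) + 2|_6 = 279938 ⇒ 279937
(4) 279937|_6 = 6^(6 + 1) + 1 ↦ 7^(7 + 1) + 1|_7 = 5764802 ⇒ 5764801
(5) 5764801|_7 = 7^(7 + 1) ↦ 8^(8 + 1)|_8 = 134217728 ⇒ 134217727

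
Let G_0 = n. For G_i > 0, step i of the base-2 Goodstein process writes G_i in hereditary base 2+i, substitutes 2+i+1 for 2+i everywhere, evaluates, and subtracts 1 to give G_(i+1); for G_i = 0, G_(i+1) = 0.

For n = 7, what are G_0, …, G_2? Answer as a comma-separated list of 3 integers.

7, 30, 259

step 0: 7 = 2^2 + 2 + 1; sub 3 for 2: 3^3 + 3 + 1; = 31; G_1 = 31−1 = 30
step 1: 30 = 3^3 + 3; sub 4 for 3: 4^4 + 4; = 260; G_2 = 260−1 = 259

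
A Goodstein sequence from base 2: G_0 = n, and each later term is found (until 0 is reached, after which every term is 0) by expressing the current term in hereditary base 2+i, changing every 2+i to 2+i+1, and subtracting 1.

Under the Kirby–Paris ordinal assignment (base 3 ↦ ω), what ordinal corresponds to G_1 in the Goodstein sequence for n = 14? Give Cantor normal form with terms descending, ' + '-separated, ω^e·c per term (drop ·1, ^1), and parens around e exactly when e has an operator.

ω^(ω + 1) + ω^ω + 2

step 0: 14 = 2^(2 + 1) + 2^2 + 2; sub 3 for 2: 3^(3 + 1) + 3^3 + 3; = 111; G_1 = 111−1 = 110
step 1: 110 = 3^(3 + 1) + 3^3 + 2; sub 4 for 3: 4^(4 + 1) + 4^4 + 2; = 1282; G_2 = 1282−1 = 1281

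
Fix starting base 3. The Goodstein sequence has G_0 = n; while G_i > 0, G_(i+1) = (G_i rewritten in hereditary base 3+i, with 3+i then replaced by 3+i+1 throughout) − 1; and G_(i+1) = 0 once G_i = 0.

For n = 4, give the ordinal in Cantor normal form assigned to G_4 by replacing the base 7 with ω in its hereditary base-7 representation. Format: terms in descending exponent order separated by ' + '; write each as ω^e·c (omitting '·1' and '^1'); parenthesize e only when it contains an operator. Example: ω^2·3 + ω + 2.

G_0=4  [base 3] 3 + 1  →[3↦4]→  4 + 1 = 5  −1 ⇒ G_1=4
G_1=4  [base 4] 4  →[4↦5]→  5 = 5  −1 ⇒ G_2=4
G_2=4  [base 5] 4  →[5↦6]→  4 = 4  −1 ⇒ G_3=3
G_3=3  [base 6] 3  →[6↦7]→  3 = 3  −1 ⇒ G_4=2
G_4=2  [base 7] 2  →[7↦8]→  2 = 2  −1 ⇒ G_5=1

2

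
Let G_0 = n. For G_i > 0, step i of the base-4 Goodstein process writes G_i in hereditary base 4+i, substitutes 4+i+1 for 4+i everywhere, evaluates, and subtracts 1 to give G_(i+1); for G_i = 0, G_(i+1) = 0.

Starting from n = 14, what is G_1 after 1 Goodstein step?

G_0 = 14. HB_4(14) = 3·4 + 2. Bump = 17. G_1 = 16.
G_1 = 16. HB_5(16) = 3·5 + 1. Bump = 19. G_2 = 18.

16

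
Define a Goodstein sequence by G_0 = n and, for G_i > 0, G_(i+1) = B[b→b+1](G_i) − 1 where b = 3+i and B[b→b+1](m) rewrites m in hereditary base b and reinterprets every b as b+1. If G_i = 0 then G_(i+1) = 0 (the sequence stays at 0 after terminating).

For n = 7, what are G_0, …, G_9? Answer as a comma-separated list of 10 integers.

(0) 7|_3 = 2·3 + 1 ↦ 2·4 + 1|_4 = 9 ⇒ 8
(1) 8|_4 = 2·4 ↦ 2·5|_5 = 10 ⇒ 9
(2) 9|_5 = 5 + 4 ↦ 6 + 4|_6 = 10 ⇒ 9
(3) 9|_6 = 6 + 3 ↦ 7 + 3|_7 = 10 ⇒ 9
(4) 9|_7 = 7 + 2 ↦ 8 + 2|_8 = 10 ⇒ 9
(5) 9|_8 = 8 + 1 ↦ 9 + 1|_9 = 10 ⇒ 9
(6) 9|_9 = 9 ↦ 10|_10 = 10 ⇒ 9
(7) 9|_10 = 9 ↦ 9|_11 = 9 ⇒ 8
(8) 8|_11 = 8 ↦ 8|_12 = 8 ⇒ 7

7, 8, 9, 9, 9, 9, 9, 9, 8, 7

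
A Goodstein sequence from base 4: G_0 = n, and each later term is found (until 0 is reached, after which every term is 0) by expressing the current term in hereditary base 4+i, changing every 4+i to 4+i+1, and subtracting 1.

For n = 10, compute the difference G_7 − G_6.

step 0: 10 = 2·4 + 2; sub 5 for 4: 2·5 + 2; = 12; G_1 = 12−1 = 11
step 1: 11 = 2·5 + 1; sub 6 for 5: 2·6 + 1; = 13; G_2 = 13−1 = 12
step 2: 12 = 2·6; sub 7 for 6: 2·7; = 14; G_3 = 14−1 = 13
step 3: 13 = 7 + 6; sub 8 for 7: 8 + 6; = 14; G_4 = 14−1 = 13
step 4: 13 = 8 + 5; sub 9 for 8: 9 + 5; = 14; G_5 = 14−1 = 13
step 5: 13 = 9 + 4; sub 10 for 9: 10 + 4; = 14; G_6 = 14−1 = 13
step 6: 13 = 10 + 3; sub 11 for 10: 11 + 3; = 14; G_7 = 14−1 = 13

0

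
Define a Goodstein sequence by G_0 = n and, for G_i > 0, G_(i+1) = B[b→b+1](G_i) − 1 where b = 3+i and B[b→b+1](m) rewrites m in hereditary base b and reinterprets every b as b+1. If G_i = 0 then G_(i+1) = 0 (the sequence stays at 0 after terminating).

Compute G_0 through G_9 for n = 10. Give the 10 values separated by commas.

10, 16, 24, 27, 30, 33, 36, 39, 41, 43

step 0: 10 = 3^2 + 1; sub 4 for 3: 4^2 + 1; = 17; G_1 = 17−1 = 16
step 1: 16 = 4^2; sub 5 for 4: 5^2; = 25; G_2 = 25−1 = 24
step 2: 24 = 4·5 + 4; sub 6 for 5: 4·6 + 4; = 28; G_3 = 28−1 = 27
step 3: 27 = 4·6 + 3; sub 7 for 6: 4·7 + 3; = 31; G_4 = 31−1 = 30
step 4: 30 = 4·7 + 2; sub 8 for 7: 4·8 + 2; = 34; G_5 = 34−1 = 33
step 5: 33 = 4·8 + 1; sub 9 for 8: 4·9 + 1; = 37; G_6 = 37−1 = 36
step 6: 36 = 4·9; sub 10 for 9: 4·10; = 40; G_7 = 40−1 = 39
step 7: 39 = 3·10 + 9; sub 11 for 10: 3·11 + 9; = 42; G_8 = 42−1 = 41
step 8: 41 = 3·11 + 8; sub 12 for 11: 3·12 + 8; = 44; G_9 = 44−1 = 43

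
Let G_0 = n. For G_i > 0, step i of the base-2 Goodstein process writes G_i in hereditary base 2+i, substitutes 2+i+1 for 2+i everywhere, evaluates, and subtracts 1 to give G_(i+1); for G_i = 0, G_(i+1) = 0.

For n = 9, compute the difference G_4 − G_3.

130901

(0) 9|_2 = 2^(2 + 1) + 1 ↦ 3^(3 + 1) + 1|_3 = 82 ⇒ 81
(1) 81|_3 = 3^(3 + 1) ↦ 4^(4 + 1)|_4 = 1024 ⇒ 1023
(2) 1023|_4 = 3·4^4 + 3·4^3 + 3·4^2 + 3·4 + 3 ↦ 3·5^5 + 3·5^3 + 3·5^2 + 3·5 + 3|_5 = 9843 ⇒ 9842
(3) 9842|_5 = 3·5^5 + 3·5^3 + 3·5^2 + 3·5 + 2 ↦ 3·6^6 + 3·6^3 + 3·6^2 + 3·6 + 2|_6 = 140744 ⇒ 140743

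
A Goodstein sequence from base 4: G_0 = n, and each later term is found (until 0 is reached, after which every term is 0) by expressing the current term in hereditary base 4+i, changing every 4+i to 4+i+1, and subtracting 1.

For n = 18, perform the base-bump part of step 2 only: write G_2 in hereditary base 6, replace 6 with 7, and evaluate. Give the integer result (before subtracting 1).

49

G_0=18  [base 4] 4^2 + 2  →[4↦5]→  5^2 + 2 = 27  −1 ⇒ G_1=26
G_1=26  [base 5] 5^2 + 1  →[5↦6]→  6^2 + 1 = 37  −1 ⇒ G_2=36
G_2=36  [base 6] 6^2  →[6↦7]→  7^2 = 49  −1 ⇒ G_3=48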